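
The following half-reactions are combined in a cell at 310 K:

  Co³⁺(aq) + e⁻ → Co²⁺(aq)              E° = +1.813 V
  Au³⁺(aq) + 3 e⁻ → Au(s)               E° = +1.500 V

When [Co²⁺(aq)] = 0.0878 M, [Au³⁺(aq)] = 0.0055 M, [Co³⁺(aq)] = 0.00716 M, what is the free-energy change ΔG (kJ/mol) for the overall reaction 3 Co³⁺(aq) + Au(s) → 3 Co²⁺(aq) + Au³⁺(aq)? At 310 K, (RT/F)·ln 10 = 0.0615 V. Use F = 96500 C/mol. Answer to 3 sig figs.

E°cell = +1.813 − (+1.500) = +0.313 V; the balanced reaction transfers n = 3 electrons.
The reaction quotient is ([Co²⁺(aq)]^3·[Au³⁺(aq)]) / [Co³⁺(aq)]^3 = 10.1; by Nernst, E = +0.313 − (0.0615/3)(1.006) = +0.2924 V.
ΔG = −nFE = −(3)(96500)(+0.2924) J/mol = −84.6 kJ/mol.

−84.6 kJ/mol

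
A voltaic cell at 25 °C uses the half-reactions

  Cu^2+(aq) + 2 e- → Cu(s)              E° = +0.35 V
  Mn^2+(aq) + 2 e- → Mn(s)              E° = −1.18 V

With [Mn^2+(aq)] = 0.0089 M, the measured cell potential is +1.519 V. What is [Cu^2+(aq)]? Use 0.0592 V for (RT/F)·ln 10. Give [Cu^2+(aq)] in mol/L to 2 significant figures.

The Cu²⁺/Cu couple has the larger reduction potential, so it is the cathode: E°cell = +0.35 − (−1.18) = +1.53 V and n = 2.
Rearranging E = E° − (0.0592/n)·log Q gives log Q = 2(+1.53 − (+1.519))/0.0592 = 0.372.
For Cu^2+(aq) + Mn(s) → Cu(s) + Mn^2+(aq), the reaction quotient is Q = [Mn^2+(aq)] / [Cu^2+(aq)].
Isolating [Cu^2+(aq)] in Q = 10^{0.372} yields log [Cu^2+(aq)] = −2.423, i.e. 0.0038 M.

0.0038 M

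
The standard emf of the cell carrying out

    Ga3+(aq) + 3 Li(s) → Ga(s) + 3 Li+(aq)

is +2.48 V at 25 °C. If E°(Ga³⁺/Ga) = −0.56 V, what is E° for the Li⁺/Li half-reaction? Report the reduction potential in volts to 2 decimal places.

−3.04 V

In the reaction as written the Ga³⁺/Ga couple is reduced (cathode) and Li⁺/Li is oxidized (anode), so E°cell = E°(Ga³⁺/Ga) − E°(Li⁺/Li).
E°(Li⁺/Li) = E°(cathode) − E°cell = −0.56 − (+2.48) = −3.04 V.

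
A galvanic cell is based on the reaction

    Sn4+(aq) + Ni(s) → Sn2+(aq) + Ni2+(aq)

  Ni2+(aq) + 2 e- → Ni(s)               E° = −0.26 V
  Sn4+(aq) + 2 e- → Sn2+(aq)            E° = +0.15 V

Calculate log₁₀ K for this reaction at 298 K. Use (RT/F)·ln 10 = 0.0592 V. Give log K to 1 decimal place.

The Sn⁴⁺/Sn²⁺ couple is reduced (cathode); E°cell = +0.15 − (−0.26) = +0.41 V with n = 2.
At equilibrium E = 0, so log K = nE°cell / 0.0592 = (2)(+0.41) / 0.0592 = 13.9.

log K = 13.9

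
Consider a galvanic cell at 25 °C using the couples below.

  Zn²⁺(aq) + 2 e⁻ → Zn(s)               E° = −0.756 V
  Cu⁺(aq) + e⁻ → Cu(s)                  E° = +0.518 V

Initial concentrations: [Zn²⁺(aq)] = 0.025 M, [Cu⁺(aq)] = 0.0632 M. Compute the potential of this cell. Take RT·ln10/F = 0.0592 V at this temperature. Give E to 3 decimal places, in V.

+1.250 V

Cu⁺/Cu is reduced (cathode, E° = +0.518 V) and Zn²⁺/Zn is oxidized (anode).
E°cell = +0.518 − (−0.756) = +1.274 V, with n = 2 electrons transferred.
The balanced reaction is 2 Cu⁺(aq) + Zn(s) → 2 Cu(s) + Zn²⁺(aq), so Q = [Zn²⁺(aq)] / [Cu⁺(aq)]^2 = 6.26 and log Q = 0.797.
E = E° − (0.0592/n)·log Q = +1.274 − (0.0592/2)(0.797) = +1.250 V.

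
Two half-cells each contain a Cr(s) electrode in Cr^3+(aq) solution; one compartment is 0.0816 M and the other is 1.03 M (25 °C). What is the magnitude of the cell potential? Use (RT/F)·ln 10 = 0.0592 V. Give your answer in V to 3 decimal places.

For a concentration cell E°cell = 0, since both electrodes use the same couple.
The compartment with the higher Cr^3+(aq) concentration (1.03 M) acts as the cathode; ions are reduced there and produced at the dilute (0.0816 M) anode.
With n = 3, Ecell = −(0.0592/3)·log([dilute]/[conc]) = −(0.0592/3)·log(0.0816/1.03) = +0.022 V.

0.022 V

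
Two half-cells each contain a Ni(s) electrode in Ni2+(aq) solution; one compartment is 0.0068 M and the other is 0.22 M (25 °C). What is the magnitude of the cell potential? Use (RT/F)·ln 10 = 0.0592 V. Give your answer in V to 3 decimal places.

For a concentration cell E°cell = 0, since both electrodes use the same couple.
The compartment with the higher Ni2+(aq) concentration (0.22 M) acts as the cathode; ions are reduced there and produced at the dilute (0.0068 M) anode.
With n = 2, Ecell = −(0.0592/2)·log([dilute]/[conc]) = −(0.0592/2)·log(0.0068/0.22) = +0.045 V.

0.045 V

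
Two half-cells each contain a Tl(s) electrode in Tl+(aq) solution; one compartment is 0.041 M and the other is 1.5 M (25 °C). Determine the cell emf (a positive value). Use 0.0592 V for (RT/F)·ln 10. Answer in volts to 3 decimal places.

For a concentration cell E°cell = 0, since both electrodes use the same couple.
The compartment with the higher Tl+(aq) concentration (1.5 M) acts as the cathode; ions are reduced there and produced at the dilute (0.041 M) anode.
With n = 1, Ecell = −(0.0592/1)·log([dilute]/[conc]) = −(0.0592/1)·log(0.041/1.5) = +0.093 V.

0.093 V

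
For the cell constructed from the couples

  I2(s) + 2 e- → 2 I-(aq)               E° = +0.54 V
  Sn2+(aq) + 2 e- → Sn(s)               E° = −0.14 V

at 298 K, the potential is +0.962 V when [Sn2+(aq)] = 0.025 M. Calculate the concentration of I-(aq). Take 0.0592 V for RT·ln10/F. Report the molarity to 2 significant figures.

I₂/I⁻ is the cathode (higher E°); E°cell = +0.54 − (−0.14) = +0.68 V with n = 2.
From the Nernst equation, log Q = n(E° − E)/0.0592 = 2·(+0.68 − (+0.962))/0.0592 = −9.527.
Balancing electrons gives I2(s) + Sn(s) → 2 I-(aq) + Sn2+(aq); thus Q = [I-(aq)]^2·[Sn2+(aq)].
Solving for the unknown gives log [I-(aq)] = −3.962, so [I-(aq)] ≈ 0.00011 M.

0.00011 M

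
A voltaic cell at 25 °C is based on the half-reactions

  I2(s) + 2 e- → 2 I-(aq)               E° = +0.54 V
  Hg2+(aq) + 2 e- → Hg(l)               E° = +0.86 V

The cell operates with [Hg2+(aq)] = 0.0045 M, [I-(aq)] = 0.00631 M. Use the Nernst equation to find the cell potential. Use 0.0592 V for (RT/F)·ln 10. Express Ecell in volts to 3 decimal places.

Since E°(Hg²⁺/Hg) > E°(I₂/I⁻), Hg²⁺/Hg serves as the cathode.
The standard potential is +0.86 − (+0.54) = +0.32 V and the balanced reaction transfers n = 2 electrons.
The balanced reaction is Hg2+(aq) + 2 I-(aq) → Hg(l) + I2(s), so Q = 1 / ([Hg2+(aq)]·[I-(aq)]^2) = 5.58×10^6 and log Q = 6.747.
By the Nernst equation, E = +0.32 − (0.0592/2)·(6.747) = +0.120 V.

+0.120 V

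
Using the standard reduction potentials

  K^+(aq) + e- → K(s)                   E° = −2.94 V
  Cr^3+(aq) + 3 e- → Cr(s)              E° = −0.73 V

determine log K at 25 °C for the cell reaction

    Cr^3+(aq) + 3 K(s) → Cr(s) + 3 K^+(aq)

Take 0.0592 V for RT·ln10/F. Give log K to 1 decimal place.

log K = 112.0

The Cr³⁺/Cr couple is reduced (cathode); E°cell = −0.73 − (−2.94) = +2.21 V with n = 3.
At equilibrium E = 0, so log K = nE°cell / 0.0592 = (3)(+2.21) / 0.0592 = 112.0.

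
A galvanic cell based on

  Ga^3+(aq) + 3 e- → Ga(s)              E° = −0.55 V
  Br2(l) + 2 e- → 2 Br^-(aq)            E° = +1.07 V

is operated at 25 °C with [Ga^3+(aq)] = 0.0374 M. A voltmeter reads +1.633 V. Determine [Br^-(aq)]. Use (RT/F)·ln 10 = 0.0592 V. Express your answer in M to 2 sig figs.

1.8 M

The Br₂/Br⁻ couple has the larger reduction potential, so it is the cathode: E°cell = +1.07 − (−0.55) = +1.62 V and n = 6.
Rearranging E = E° − (0.0592/n)·log Q gives log Q = 6(+1.62 − (+1.633))/0.0592 = −1.318.
For 3 Br2(l) + 2 Ga(s) → 6 Br^-(aq) + 2 Ga^3+(aq), the reaction quotient is Q = [Br^-(aq)]^6·[Ga^3+(aq)]^2.
Isolating [Br^-(aq)] in Q = 10^{−1.318} yields log [Br^-(aq)] = 0.256, i.e. 1.8 M.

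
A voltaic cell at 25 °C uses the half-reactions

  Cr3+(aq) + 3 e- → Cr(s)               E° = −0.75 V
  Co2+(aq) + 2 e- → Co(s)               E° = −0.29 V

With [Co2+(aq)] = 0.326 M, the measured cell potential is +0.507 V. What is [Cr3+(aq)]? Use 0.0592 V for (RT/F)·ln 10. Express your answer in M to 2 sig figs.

The Co²⁺/Co couple has the larger reduction potential, so it is the cathode: E°cell = −0.29 − (−0.75) = +0.46 V and n = 6.
Rearranging E = E° − (0.0592/n)·log Q gives log Q = 6(+0.46 − (+0.507))/0.0592 = −4.764.
Balancing electrons gives 3 Co2+(aq) + 2 Cr(s) → 3 Co(s) + 2 Cr3+(aq); thus Q = [Cr3+(aq)]^2 / [Co2+(aq)]^3.
Solving for the unknown gives log [Cr3+(aq)] = −3.112, so [Cr3+(aq)] ≈ 0.00077 M.

0.00077 M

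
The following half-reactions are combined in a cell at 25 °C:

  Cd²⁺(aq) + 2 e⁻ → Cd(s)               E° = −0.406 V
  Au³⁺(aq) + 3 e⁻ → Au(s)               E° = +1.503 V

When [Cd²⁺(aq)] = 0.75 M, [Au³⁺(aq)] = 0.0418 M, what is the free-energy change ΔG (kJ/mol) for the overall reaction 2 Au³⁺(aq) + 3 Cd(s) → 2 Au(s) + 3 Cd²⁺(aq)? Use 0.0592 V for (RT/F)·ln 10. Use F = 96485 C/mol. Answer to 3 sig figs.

−1090 kJ/mol

E°cell = +1.503 − (−0.406) = +1.909 V; the balanced reaction transfers n = 6 electrons.
Q = [Cd²⁺(aq)]^3 / [Au³⁺(aq)]^2 = 241, so log Q = 2.383 and E = +1.909 − (0.0592/6)(2.383) = +1.8855 V.
Then ΔG = −nFE = −6 × 96485 × +1.8855 J/mol = −1090 kJ/mol.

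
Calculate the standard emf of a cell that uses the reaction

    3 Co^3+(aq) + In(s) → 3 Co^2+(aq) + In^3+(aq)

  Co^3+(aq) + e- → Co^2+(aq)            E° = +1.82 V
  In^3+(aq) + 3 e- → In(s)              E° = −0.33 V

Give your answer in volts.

Co^3+(aq) gains electrons, so the Co³⁺/Co²⁺ couple is the cathode; the In³⁺/In couple is the anode.
E°cell = E°(cathode) − E°(anode) = +1.82 − (−0.33) = +2.15 V.

+2.15 V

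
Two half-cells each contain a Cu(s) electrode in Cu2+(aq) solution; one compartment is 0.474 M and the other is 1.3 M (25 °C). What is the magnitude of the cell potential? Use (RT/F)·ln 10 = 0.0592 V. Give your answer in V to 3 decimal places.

0.013 V

For a concentration cell E°cell = 0, since both electrodes use the same couple.
The compartment with the higher Cu2+(aq) concentration (1.3 M) acts as the cathode; ions are reduced there and produced at the dilute (0.474 M) anode.
With n = 2, Ecell = −(0.0592/2)·log([dilute]/[conc]) = −(0.0592/2)·log(0.474/1.3) = +0.013 V.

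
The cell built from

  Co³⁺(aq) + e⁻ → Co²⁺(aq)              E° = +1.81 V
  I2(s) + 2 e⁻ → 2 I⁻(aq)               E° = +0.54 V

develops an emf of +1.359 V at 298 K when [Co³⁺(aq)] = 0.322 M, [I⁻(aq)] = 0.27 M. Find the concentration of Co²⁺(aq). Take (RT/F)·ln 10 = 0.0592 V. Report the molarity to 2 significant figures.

0.0027 M

With Co³⁺/Co²⁺ at the cathode and I₂/I⁻ at the anode, E°cell = +1.81 − (+0.54) = +1.27 V (n = 2).
From the Nernst equation, log Q = n(E° − E)/0.0592 = 2·(+1.27 − (+1.359))/0.0592 = −3.007.
The balanced reaction is 2 Co³⁺(aq) + 2 I⁻(aq) → 2 Co²⁺(aq) + I2(s), so Q = [Co²⁺(aq)]^2 / ([Co³⁺(aq)]^2·[I⁻(aq)]^2).
Substituting the known concentrations and solving, log [Co²⁺(aq)] = −2.564 and [Co²⁺(aq)] = 0.0027 M.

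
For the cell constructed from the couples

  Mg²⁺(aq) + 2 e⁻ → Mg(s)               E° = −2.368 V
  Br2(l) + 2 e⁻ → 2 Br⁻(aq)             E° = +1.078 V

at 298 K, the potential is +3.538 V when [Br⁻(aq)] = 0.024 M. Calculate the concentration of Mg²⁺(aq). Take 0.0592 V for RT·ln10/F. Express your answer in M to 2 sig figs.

With Br₂/Br⁻ at the cathode and Mg²⁺/Mg at the anode, E°cell = +1.078 − (−2.368) = +3.446 V (n = 2).
From the Nernst equation, log Q = n(E° − E)/0.0592 = 2·(+3.446 − (+3.538))/0.0592 = −3.108.
For Br2(l) + Mg(s) → 2 Br⁻(aq) + Mg²⁺(aq), the reaction quotient is Q = [Br⁻(aq)]^2·[Mg²⁺(aq)].
Solving for the unknown gives log [Mg²⁺(aq)] = 0.132, so [Mg²⁺(aq)] ≈ 1.4 M.

1.4 M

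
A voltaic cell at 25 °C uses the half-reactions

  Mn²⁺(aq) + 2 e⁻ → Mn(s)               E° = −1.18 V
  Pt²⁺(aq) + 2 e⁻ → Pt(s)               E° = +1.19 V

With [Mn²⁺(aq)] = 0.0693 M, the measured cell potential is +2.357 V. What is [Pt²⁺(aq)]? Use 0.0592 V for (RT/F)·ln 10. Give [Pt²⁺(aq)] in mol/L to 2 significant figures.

The Pt²⁺/Pt couple has the larger reduction potential, so it is the cathode: E°cell = +1.19 − (−1.18) = +2.37 V and n = 2.
Rearranging E = E° − (0.0592/n)·log Q gives log Q = 2(+2.37 − (+2.357))/0.0592 = 0.439.
For Pt²⁺(aq) + Mn(s) → Pt(s) + Mn²⁺(aq), the reaction quotient is Q = [Mn²⁺(aq)] / [Pt²⁺(aq)].
Isolating [Pt²⁺(aq)] in Q = 10^{0.439} yields log [Pt²⁺(aq)] = −1.598, i.e. 0.025 M.

0.025 M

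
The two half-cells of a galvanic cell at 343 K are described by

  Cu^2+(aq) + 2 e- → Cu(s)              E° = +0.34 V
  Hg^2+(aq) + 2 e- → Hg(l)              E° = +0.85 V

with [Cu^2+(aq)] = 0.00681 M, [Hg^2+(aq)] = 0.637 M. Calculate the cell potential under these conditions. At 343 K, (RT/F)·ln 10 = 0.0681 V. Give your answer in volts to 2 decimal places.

+0.58 V

Hg²⁺/Hg is reduced (cathode, E° = +0.85 V) and Cu²⁺/Cu is oxidized (anode).
The standard potential is +0.85 − (+0.34) = +0.51 V and the balanced reaction transfers n = 2 electrons.
Balancing gives Hg^2+(aq) + Cu(s) → Hg(l) + Cu^2+(aq); hence Q = [Cu^2+(aq)] / [Hg^2+(aq)] = 0.0107 (log Q = −1.971).
Applying E = E° − (RT ln10/nF)·log Q gives +0.51 − (0.0681/2)(−1.971) = +0.58 V.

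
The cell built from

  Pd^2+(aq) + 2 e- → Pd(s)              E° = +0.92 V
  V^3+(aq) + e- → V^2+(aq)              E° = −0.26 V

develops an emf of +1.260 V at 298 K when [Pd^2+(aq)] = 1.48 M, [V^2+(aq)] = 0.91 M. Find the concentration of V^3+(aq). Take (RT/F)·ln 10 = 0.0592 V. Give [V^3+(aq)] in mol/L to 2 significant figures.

0.049 M

The Pd²⁺/Pd couple has the larger reduction potential, so it is the cathode: E°cell = +0.92 − (−0.26) = +1.18 V and n = 2.
Since E = E° − (0.0592/n)·log Q, log Q = n(E° − E)/0.0592 = −2.703.
For Pd^2+(aq) + 2 V^2+(aq) → Pd(s) + 2 V^3+(aq), the reaction quotient is Q = [V^3+(aq)]^2 / ([Pd^2+(aq)]·[V^2+(aq)]^2).
Isolating [V^3+(aq)] in Q = 10^{−2.703} yields log [V^3+(aq)] = −1.307, i.e. 0.049 M.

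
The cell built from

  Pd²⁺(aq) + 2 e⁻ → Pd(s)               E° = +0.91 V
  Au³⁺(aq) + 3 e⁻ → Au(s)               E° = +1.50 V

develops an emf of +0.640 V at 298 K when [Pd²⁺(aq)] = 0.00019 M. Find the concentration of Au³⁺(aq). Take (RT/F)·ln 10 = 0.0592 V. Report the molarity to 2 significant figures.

0.00090 M

Au³⁺/Au is the cathode (higher E°); E°cell = +1.50 − (+0.91) = +0.59 V with n = 6.
Since E = E° − (0.0592/n)·log Q, log Q = n(E° − E)/0.0592 = −5.068.
For 2 Au³⁺(aq) + 3 Pd(s) → 2 Au(s) + 3 Pd²⁺(aq), the reaction quotient is Q = [Pd²⁺(aq)]^3 / [Au³⁺(aq)]^2.
Isolating [Au³⁺(aq)] in Q = 10^{−5.068} yields log [Au³⁺(aq)] = −3.048, i.e. 0.00090 M.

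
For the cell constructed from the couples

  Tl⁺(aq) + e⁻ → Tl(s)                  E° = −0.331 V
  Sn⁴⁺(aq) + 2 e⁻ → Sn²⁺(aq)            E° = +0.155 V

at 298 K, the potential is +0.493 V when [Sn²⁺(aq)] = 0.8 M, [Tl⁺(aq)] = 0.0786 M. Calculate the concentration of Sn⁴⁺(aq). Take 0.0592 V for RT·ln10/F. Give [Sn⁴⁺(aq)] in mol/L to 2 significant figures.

0.0085 M

The Sn⁴⁺/Sn²⁺ couple has the larger reduction potential, so it is the cathode: E°cell = +0.155 − (−0.331) = +0.486 V and n = 2.
Rearranging E = E° − (0.0592/n)·log Q gives log Q = 2(+0.486 − (+0.493))/0.0592 = −0.236.
For Sn⁴⁺(aq) + 2 Tl(s) → Sn²⁺(aq) + 2 Tl⁺(aq), the reaction quotient is Q = ([Sn²⁺(aq)]·[Tl⁺(aq)]^2) / [Sn⁴⁺(aq)].
Isolating [Sn⁴⁺(aq)] in Q = 10^{−0.236} yields log [Sn⁴⁺(aq)] = −2.070, i.e. 0.0085 M.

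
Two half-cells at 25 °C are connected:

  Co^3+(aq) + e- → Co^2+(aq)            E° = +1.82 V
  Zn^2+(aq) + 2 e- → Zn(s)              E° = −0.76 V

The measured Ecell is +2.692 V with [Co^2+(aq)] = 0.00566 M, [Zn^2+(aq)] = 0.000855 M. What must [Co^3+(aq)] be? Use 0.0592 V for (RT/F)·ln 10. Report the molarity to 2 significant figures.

0.013 M

The Co³⁺/Co²⁺ couple has the larger reduction potential, so it is the cathode: E°cell = +1.82 − (−0.76) = +2.58 V and n = 2.
Since E = E° − (0.0592/n)·log Q, log Q = n(E° − E)/0.0592 = −3.784.
The balanced reaction is 2 Co^3+(aq) + Zn(s) → 2 Co^2+(aq) + Zn^2+(aq), so Q = ([Co^2+(aq)]^2·[Zn^2+(aq)]) / [Co^3+(aq)]^2.
Isolating [Co^3+(aq)] in Q = 10^{−3.784} yields log [Co^3+(aq)] = −1.889, i.e. 0.013 M.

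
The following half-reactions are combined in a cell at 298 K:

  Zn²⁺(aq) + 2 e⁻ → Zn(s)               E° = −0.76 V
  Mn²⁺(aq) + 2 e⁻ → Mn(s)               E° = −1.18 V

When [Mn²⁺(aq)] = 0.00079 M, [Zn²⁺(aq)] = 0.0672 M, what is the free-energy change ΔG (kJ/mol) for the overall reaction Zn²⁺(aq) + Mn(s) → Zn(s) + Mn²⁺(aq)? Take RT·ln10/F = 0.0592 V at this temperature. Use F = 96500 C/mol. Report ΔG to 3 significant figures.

−92.1 kJ/mol

The standard cell potential is −0.76 − (−1.18) = +0.42 V, with n = 2 electrons in the balanced equation.
Q = [Mn²⁺(aq)] / [Zn²⁺(aq)] = 0.0118, so log Q = −1.930 and E = +0.42 − (0.0592/2)(−1.930) = +0.4771 V.
Finally ΔG = −nFE = −(2)(96500 C/mol)(+0.4771 V) = −92.1 kJ/mol.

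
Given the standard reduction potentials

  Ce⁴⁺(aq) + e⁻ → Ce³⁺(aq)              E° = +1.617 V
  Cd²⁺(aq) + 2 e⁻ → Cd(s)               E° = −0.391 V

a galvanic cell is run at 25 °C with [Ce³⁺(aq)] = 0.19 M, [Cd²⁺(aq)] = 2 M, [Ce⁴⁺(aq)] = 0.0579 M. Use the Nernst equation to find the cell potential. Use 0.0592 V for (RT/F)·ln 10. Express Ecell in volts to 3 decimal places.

Since E°(Ce⁴⁺/Ce³⁺) > E°(Cd²⁺/Cd), Ce⁴⁺/Ce³⁺ serves as the cathode.
The standard potential is +1.617 − (−0.391) = +2.008 V and the balanced reaction transfers n = 2 electrons.
Balancing gives 2 Ce⁴⁺(aq) + Cd(s) → 2 Ce³⁺(aq) + Cd²⁺(aq); hence Q = ([Ce³⁺(aq)]^2·[Cd²⁺(aq)]) / [Ce⁴⁺(aq)]^2 = 21.5 (log Q = 1.333).
Applying E = E° − (RT ln10/nF)·log Q gives +2.008 − (0.0592/2)(1.333) = +1.969 V.

+1.969 V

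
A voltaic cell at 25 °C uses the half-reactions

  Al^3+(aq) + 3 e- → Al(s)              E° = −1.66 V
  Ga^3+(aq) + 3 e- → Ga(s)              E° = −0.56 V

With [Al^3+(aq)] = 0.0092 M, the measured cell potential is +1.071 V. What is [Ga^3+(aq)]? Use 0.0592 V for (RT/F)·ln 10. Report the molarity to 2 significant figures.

With Ga³⁺/Ga at the cathode and Al³⁺/Al at the anode, E°cell = −0.56 − (−1.66) = +1.10 V (n = 3).
From the Nernst equation, log Q = n(E° − E)/0.0592 = 3·(+1.10 − (+1.071))/0.0592 = 1.470.
Balancing electrons gives Ga^3+(aq) + Al(s) → Ga(s) + Al^3+(aq); thus Q = [Al^3+(aq)] / [Ga^3+(aq)].
Isolating [Ga^3+(aq)] in Q = 10^{1.470} yields log [Ga^3+(aq)] = −3.506, i.e. 0.00031 M.

0.00031 M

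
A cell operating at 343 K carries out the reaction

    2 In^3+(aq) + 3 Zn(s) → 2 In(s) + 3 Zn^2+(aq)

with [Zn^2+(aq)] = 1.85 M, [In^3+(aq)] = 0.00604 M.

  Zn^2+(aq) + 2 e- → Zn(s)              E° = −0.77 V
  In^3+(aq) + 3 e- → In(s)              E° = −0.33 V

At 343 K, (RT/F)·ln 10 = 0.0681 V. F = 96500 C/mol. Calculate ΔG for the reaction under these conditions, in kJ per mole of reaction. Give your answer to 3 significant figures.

The standard cell potential is −0.33 − (−0.77) = +0.44 V, with n = 6 electrons in the balanced equation.
Q = [Zn^2+(aq)]^3 / [In^3+(aq)]^2 = 1.74×10^5, so log Q = 5.239 and E = +0.44 − (0.0681/6)(5.239) = +0.3805 V.
Finally ΔG = −nFE = −(6)(96500 C/mol)(+0.3805 V) = −220 kJ/mol.

−220 kJ/mol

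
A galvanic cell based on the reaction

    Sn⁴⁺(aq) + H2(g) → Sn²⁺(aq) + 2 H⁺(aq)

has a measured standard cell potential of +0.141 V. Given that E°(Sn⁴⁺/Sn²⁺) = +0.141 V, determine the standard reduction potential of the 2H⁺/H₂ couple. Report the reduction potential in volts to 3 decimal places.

+0.000 V

In the reaction as written the Sn⁴⁺/Sn²⁺ couple is reduced (cathode) and 2H⁺/H₂ is oxidized (anode), so E°cell = E°(Sn⁴⁺/Sn²⁺) − E°(2H⁺/H₂).
E°(2H⁺/H₂) = E°(cathode) − E°cell = +0.141 − (+0.141) = +0.000 V.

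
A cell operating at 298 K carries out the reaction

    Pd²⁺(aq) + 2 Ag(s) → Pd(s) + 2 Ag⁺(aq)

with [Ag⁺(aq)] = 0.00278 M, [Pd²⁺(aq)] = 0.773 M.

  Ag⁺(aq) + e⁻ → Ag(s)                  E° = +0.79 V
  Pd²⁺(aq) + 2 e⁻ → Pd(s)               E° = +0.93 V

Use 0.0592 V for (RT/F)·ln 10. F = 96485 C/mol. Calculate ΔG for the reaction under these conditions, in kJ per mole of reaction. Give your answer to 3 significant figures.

The standard cell potential is +0.93 − (+0.79) = +0.14 V, with n = 2 electrons in the balanced equation.
Here Q = [Ag⁺(aq)]^2 / [Pd²⁺(aq)] = 1×10^−5 (log Q = −5.000), giving E = +0.14 − (0.0592/2)·(−5.000) = +0.2880 V.
Then ΔG = −nFE = −2 × 96485 × +0.2880 J/mol = −55.6 kJ/mol.

−55.6 kJ/mol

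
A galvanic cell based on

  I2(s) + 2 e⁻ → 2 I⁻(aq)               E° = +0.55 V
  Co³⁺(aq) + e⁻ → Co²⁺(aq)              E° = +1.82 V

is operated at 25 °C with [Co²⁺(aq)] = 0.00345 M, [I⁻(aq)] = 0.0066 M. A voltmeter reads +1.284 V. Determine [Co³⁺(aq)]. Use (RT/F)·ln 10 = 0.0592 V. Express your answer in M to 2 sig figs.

0.90 M

The Co³⁺/Co²⁺ couple has the larger reduction potential, so it is the cathode: E°cell = +1.82 − (+0.55) = +1.27 V and n = 2.
Since E = E° − (0.0592/n)·log Q, log Q = n(E° − E)/0.0592 = −0.473.
For 2 Co³⁺(aq) + 2 I⁻(aq) → 2 Co²⁺(aq) + I2(s), the reaction quotient is Q = [Co²⁺(aq)]^2 / ([Co³⁺(aq)]^2·[I⁻(aq)]^2).
Substituting the known concentrations and solving, log [Co³⁺(aq)] = −0.045 and [Co³⁺(aq)] = 0.90 M.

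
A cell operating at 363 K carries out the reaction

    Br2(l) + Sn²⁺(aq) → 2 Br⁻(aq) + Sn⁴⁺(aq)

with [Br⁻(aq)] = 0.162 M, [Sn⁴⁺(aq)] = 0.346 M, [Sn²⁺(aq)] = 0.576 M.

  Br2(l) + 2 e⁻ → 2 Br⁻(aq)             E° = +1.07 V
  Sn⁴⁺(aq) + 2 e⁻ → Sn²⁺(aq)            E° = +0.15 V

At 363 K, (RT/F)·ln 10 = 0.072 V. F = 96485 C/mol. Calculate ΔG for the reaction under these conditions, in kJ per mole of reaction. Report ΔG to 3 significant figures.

With Br₂/Br⁻ reduced at the cathode, E°cell = +1.07 − (+0.15) = +0.92 V and n = 2.
Here Q = ([Br⁻(aq)]^2·[Sn⁴⁺(aq)]) / [Sn²⁺(aq)] = 0.0158 (log Q = −1.802), giving E = +0.92 − (0.072/2)·(−1.802) = +0.9849 V.
Then ΔG = −nFE = −2 × 96485 × +0.9849 J/mol = −190 kJ/mol.

−190 kJ/mol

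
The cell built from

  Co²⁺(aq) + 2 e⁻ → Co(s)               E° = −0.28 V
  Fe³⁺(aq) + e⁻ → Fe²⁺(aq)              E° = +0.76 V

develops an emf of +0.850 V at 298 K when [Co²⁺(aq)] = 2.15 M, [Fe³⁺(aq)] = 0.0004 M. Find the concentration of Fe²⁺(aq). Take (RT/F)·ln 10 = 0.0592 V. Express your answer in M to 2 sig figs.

With Fe³⁺/Fe²⁺ at the cathode and Co²⁺/Co at the anode, E°cell = +0.76 − (−0.28) = +1.04 V (n = 2).
Rearranging E = E° − (0.0592/n)·log Q gives log Q = 2(+1.04 − (+0.850))/0.0592 = 6.419.
Balancing electrons gives 2 Fe³⁺(aq) + Co(s) → 2 Fe²⁺(aq) + Co²⁺(aq); thus Q = ([Fe²⁺(aq)]^2·[Co²⁺(aq)]) / [Fe³⁺(aq)]^2.
Substituting the known concentrations and solving, log [Fe²⁺(aq)] = −0.355 and [Fe²⁺(aq)] = 0.44 M.

0.44 M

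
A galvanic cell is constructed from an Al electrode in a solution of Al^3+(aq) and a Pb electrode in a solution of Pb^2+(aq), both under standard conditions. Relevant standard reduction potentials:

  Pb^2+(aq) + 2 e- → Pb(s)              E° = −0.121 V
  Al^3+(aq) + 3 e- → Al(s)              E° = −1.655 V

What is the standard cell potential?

The Pb²⁺/Pb couple has the higher E°, so Pb ion is reduced (cathode) and Al is oxidized (anode).
E°cell = E°(cathode) − E°(anode) = −0.121 − (−1.655) = +1.534 V.

+1.534 V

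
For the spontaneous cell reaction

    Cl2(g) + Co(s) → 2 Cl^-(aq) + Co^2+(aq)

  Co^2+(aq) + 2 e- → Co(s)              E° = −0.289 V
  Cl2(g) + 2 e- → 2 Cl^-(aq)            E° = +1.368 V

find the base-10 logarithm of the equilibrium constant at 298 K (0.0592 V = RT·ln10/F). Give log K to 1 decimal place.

log K = 56.0

The Cl₂/Cl⁻ couple is reduced (cathode); E°cell = +1.368 − (−0.289) = +1.657 V with n = 2.
At equilibrium E = 0, so log K = nE°cell / 0.0592 = (2)(+1.657) / 0.0592 = 56.0.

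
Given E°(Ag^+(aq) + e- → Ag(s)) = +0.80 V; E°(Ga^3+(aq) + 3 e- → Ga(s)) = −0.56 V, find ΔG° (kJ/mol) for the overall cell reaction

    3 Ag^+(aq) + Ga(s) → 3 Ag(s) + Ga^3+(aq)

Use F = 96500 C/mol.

−394 kJ/mol

In the reaction as written Ag^+(aq) is reduced, so the Ag⁺/Ag couple is the cathode and Ga³⁺/Ga is the anode.
E°cell = +0.80 − (−0.56) = +1.36 V; balancing electrons gives n = 3.
ΔG° = −nFE°cell = −(3)(96500)(+1.36) J/mol = −394 kJ/mol.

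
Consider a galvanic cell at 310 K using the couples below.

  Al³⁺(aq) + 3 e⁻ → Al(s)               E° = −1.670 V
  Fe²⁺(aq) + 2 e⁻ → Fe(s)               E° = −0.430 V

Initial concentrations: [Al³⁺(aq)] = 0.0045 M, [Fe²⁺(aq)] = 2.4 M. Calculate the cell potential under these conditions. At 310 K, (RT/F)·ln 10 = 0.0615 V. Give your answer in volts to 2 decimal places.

+1.30 V

Since E°(Fe²⁺/Fe) > E°(Al³⁺/Al), Fe²⁺/Fe serves as the cathode.
E°cell = E°cat − E°an = −0.430 − (−1.670) = +1.240 V; n = 6.
Balancing gives 3 Fe²⁺(aq) + 2 Al(s) → 3 Fe(s) + 2 Al³⁺(aq); hence Q = [Al³⁺(aq)]^2 / [Fe²⁺(aq)]^3 = 1.46×10^−6 (log Q = −5.834).
E = E° − (0.0615/n)·log Q = +1.240 − (0.0615/6)(−5.834) = +1.30 V.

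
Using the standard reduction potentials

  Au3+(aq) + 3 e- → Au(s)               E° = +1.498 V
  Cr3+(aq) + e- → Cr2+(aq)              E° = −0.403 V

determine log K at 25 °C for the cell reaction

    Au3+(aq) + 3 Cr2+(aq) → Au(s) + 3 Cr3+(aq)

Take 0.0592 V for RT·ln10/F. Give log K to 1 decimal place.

The Au³⁺/Au couple is reduced (cathode); E°cell = +1.498 − (−0.403) = +1.901 V with n = 3.
At equilibrium E = 0, so log K = nE°cell / 0.0592 = (3)(+1.901) / 0.0592 = 96.3.

log K = 96.3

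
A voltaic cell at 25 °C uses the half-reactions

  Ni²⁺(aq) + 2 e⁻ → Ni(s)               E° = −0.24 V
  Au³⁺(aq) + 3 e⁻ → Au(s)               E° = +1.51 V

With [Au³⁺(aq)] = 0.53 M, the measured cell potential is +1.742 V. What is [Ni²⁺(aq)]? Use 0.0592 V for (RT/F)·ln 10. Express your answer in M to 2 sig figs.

1.2 M

The Au³⁺/Au couple has the larger reduction potential, so it is the cathode: E°cell = +1.51 − (−0.24) = +1.75 V and n = 6.
Since E = E° − (0.0592/n)·log Q, log Q = n(E° − E)/0.0592 = 0.811.
For 2 Au³⁺(aq) + 3 Ni(s) → 2 Au(s) + 3 Ni²⁺(aq), the reaction quotient is Q = [Ni²⁺(aq)]^3 / [Au³⁺(aq)]^2.
Solving for the unknown gives log [Ni²⁺(aq)] = 0.087, so [Ni²⁺(aq)] ≈ 1.2 M.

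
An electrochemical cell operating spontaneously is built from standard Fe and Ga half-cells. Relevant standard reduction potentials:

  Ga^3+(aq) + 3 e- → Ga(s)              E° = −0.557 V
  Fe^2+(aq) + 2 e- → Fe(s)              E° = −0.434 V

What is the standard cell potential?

The Fe²⁺/Fe couple has the higher E°, so Fe ion is reduced (cathode) and Ga is oxidized (anode).
E°cell = E°(cathode) − E°(anode) = −0.434 − (−0.557) = +0.123 V.

+0.123 V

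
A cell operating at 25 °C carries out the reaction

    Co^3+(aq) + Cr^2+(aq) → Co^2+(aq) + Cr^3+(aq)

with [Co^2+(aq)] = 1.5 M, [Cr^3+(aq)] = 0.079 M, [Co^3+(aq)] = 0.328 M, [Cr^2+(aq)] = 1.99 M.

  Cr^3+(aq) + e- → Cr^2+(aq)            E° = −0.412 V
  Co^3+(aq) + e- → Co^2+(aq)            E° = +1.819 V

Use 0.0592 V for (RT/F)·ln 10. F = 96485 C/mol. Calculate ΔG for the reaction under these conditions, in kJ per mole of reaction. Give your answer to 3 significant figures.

The standard cell potential is +1.819 − (−0.412) = +2.231 V, with n = 1 electron in the balanced equation.
The reaction quotient is ([Co^2+(aq)]·[Cr^3+(aq)]) / ([Co^3+(aq)]·[Cr^2+(aq)]) = 0.182; by Nernst, E = +2.231 − (0.0592/1)(−0.741) = +2.2749 V.
Then ΔG = −nFE = −1 × 96485 × +2.2749 J/mol = −219 kJ/mol.

−219 kJ/mol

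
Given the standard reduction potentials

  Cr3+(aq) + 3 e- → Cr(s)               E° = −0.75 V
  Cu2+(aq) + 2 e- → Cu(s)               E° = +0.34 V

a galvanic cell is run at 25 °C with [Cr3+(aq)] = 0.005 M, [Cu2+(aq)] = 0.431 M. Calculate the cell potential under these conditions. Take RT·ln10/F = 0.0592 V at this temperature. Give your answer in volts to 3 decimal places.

Since E°(Cu²⁺/Cu) > E°(Cr³⁺/Cr), Cu²⁺/Cu serves as the cathode.
E°cell = +0.34 − (−0.75) = +1.09 V, with n = 6 electrons transferred.
Balancing gives 3 Cu2+(aq) + 2 Cr(s) → 3 Cu(s) + 2 Cr3+(aq); hence Q = [Cr3+(aq)]^2 / [Cu2+(aq)]^3 = 0.000312 (log Q = −3.505).
By the Nernst equation, E = +1.09 − (0.0592/6)·(−3.505) = +1.125 V.

+1.125 V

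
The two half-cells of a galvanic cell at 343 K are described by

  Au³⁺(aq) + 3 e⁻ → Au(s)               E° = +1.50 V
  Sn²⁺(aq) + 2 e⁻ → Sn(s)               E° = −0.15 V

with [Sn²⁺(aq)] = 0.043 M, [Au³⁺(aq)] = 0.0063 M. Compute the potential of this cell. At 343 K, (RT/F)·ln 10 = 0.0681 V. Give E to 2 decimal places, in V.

Since E°(Au³⁺/Au) > E°(Sn²⁺/Sn), Au³⁺/Au serves as the cathode.
E°cell = +1.50 − (−0.15) = +1.65 V, with n = 6 electrons transferred.
Balancing gives 2 Au³⁺(aq) + 3 Sn(s) → 2 Au(s) + 3 Sn²⁺(aq); hence Q = [Sn²⁺(aq)]^3 / [Au³⁺(aq)]^2 = 2 (log Q = 0.302).
E = E° − (0.0681/n)·log Q = +1.65 − (0.0681/6)(0.302) = +1.65 V.

+1.65 V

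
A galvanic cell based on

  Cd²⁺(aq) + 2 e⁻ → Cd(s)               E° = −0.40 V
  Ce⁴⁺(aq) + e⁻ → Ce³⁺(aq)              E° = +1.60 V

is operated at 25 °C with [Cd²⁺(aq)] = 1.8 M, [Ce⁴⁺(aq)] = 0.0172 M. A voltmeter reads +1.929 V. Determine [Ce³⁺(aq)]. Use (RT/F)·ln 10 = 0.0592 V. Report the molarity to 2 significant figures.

Ce⁴⁺/Ce³⁺ is the cathode (higher E°); E°cell = +1.60 − (−0.40) = +2.00 V with n = 2.
Since E = E° − (0.0592/n)·log Q, log Q = n(E° − E)/0.0592 = 2.399.
Balancing electrons gives 2 Ce⁴⁺(aq) + Cd(s) → 2 Ce³⁺(aq) + Cd²⁺(aq); thus Q = ([Ce³⁺(aq)]^2·[Cd²⁺(aq)]) / [Ce⁴⁺(aq)]^2.
Isolating [Ce³⁺(aq)] in Q = 10^{2.399} yields log [Ce³⁺(aq)] = −0.693, i.e. 0.20 M.

0.20 M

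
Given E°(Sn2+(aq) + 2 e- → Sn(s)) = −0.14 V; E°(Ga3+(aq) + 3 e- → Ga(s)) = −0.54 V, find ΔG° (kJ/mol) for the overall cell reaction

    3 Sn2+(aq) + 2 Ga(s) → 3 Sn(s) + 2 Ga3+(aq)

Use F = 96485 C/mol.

−232 kJ/mol

In the reaction as written Sn2+(aq) is reduced, so the Sn²⁺/Sn couple is the cathode and Ga³⁺/Ga is the anode.
E°cell = −0.14 − (−0.54) = +0.40 V; balancing electrons gives n = 6.
ΔG° = −nFE°cell = −(6)(96485)(+0.40) J/mol = −232 kJ/mol.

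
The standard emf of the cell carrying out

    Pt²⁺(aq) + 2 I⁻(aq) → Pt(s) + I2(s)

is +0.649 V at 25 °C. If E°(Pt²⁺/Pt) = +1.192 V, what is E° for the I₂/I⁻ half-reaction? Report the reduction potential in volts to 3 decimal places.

In the reaction as written the Pt²⁺/Pt couple is reduced (cathode) and I₂/I⁻ is oxidized (anode), so E°cell = E°(Pt²⁺/Pt) − E°(I₂/I⁻).
E°(I₂/I⁻) = E°(cathode) − E°cell = +1.192 − (+0.649) = +0.543 V.

+0.543 V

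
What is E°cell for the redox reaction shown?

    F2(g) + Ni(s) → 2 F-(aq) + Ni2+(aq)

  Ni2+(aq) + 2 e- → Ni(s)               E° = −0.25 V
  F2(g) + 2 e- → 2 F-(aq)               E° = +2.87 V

F2(g) gains electrons, so the F₂/F⁻ couple is the cathode; the Ni²⁺/Ni couple is the anode.
E°cell = E°(cathode) − E°(anode) = +2.87 − (−0.25) = +3.12 V.

+3.12 V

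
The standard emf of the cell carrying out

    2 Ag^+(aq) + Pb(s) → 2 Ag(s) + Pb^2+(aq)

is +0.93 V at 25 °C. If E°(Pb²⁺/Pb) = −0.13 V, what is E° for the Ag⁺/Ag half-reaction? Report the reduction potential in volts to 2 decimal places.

In the reaction as written the Ag⁺/Ag couple is reduced (cathode) and Pb²⁺/Pb is oxidized (anode), so E°cell = E°(Ag⁺/Ag) − E°(Pb²⁺/Pb).
E°(Ag⁺/Ag) = E°cell + E°(anode) = +0.93 + (−0.13) = +0.80 V.

+0.80 V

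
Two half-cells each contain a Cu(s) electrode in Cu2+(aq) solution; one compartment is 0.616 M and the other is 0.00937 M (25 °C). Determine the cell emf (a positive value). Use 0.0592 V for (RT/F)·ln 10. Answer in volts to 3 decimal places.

0.054 V

For a concentration cell E°cell = 0, since both electrodes use the same couple.
The compartment with the higher Cu2+(aq) concentration (0.616 M) acts as the cathode; ions are reduced there and produced at the dilute (0.00937 M) anode.
With n = 2, Ecell = −(0.0592/2)·log([dilute]/[conc]) = −(0.0592/2)·log(0.00937/0.616) = +0.054 V.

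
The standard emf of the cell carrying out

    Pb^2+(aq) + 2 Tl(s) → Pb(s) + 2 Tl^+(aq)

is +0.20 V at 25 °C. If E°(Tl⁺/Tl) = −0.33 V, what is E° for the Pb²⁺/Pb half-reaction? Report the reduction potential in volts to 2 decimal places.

In the reaction as written the Pb²⁺/Pb couple is reduced (cathode) and Tl⁺/Tl is oxidized (anode), so E°cell = E°(Pb²⁺/Pb) − E°(Tl⁺/Tl).
E°(Pb²⁺/Pb) = E°cell + E°(anode) = +0.20 + (−0.33) = −0.13 V.

−0.13 V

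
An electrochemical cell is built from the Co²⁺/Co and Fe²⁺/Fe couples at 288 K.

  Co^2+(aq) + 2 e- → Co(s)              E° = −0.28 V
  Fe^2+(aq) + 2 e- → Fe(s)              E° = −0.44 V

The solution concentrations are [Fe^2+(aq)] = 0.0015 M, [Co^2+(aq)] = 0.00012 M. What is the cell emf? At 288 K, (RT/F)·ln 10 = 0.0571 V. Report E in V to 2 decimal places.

The Co²⁺/Co couple has the more positive E°, so it is the cathode; Fe²⁺/Fe is the anode.
E°cell = −0.28 − (−0.44) = +0.16 V, with n = 2 electrons transferred.
Balancing gives Co^2+(aq) + Fe(s) → Co(s) + Fe^2+(aq); hence Q = [Fe^2+(aq)] / [Co^2+(aq)] = 12.5 (log Q = 1.097).
E = E° − (0.0571/n)·log Q = +0.16 − (0.0571/2)(1.097) = +0.13 V.

+0.13 V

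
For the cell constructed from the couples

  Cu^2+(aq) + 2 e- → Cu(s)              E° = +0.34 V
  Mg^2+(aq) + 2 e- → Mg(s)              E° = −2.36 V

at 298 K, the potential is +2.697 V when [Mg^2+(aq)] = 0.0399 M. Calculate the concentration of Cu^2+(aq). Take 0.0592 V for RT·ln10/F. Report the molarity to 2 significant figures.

With Cu²⁺/Cu at the cathode and Mg²⁺/Mg at the anode, E°cell = +0.34 − (−2.36) = +2.70 V (n = 2).
Since E = E° − (0.0592/n)·log Q, log Q = n(E° − E)/0.0592 = 0.101.
Balancing electrons gives Cu^2+(aq) + Mg(s) → Cu(s) + Mg^2+(aq); thus Q = [Mg^2+(aq)] / [Cu^2+(aq)].
Substituting the known concentrations and solving, log [Cu^2+(aq)] = −1.500 and [Cu^2+(aq)] = 0.032 M.

0.032 M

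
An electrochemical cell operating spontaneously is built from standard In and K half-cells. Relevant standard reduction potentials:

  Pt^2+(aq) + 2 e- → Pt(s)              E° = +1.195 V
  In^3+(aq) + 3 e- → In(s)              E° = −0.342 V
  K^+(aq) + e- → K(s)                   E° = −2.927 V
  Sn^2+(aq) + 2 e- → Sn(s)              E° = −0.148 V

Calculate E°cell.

+2.585 V

Of the two couples in this cell, the one with the more positive reduction potential is reduced at the cathode: here that is In³⁺/In (−0.342 V); K⁺/K (−2.927 V) is the anode.
E°cell = E°(cathode) − E°(anode) = −0.342 − (−2.927) = +2.585 V.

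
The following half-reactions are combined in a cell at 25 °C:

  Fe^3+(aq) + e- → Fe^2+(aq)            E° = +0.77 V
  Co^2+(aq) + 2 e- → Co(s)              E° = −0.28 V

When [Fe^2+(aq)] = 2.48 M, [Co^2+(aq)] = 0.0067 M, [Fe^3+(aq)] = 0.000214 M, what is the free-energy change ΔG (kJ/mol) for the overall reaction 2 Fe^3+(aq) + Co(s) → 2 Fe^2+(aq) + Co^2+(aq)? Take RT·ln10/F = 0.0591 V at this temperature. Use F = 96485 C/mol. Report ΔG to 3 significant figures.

The standard cell potential is +0.77 − (−0.28) = +1.05 V, with n = 2 electrons in the balanced equation.
Here Q = ([Fe^2+(aq)]^2·[Co^2+(aq)]) / [Fe^3+(aq)]^2 = 9×10^5 (log Q = 5.954), giving E = +1.05 − (0.0591/2)·(5.954) = +0.8741 V.
Finally ΔG = −nFE = −(2)(96485 C/mol)(+0.8741 V) = −169 kJ/mol.

−169 kJ/mol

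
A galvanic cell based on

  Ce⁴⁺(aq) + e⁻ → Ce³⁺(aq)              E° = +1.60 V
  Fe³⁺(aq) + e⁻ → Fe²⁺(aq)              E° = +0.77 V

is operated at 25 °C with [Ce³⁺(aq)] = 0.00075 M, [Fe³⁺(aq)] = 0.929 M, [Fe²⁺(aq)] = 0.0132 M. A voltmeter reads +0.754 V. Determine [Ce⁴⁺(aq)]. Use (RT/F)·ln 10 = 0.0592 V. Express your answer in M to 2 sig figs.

0.0027 M

With Ce⁴⁺/Ce³⁺ at the cathode and Fe³⁺/Fe²⁺ at the anode, E°cell = +1.60 − (+0.77) = +0.83 V (n = 1).
From the Nernst equation, log Q = n(E° − E)/0.0592 = 1·(+0.83 − (+0.754))/0.0592 = 1.284.
For Ce⁴⁺(aq) + Fe²⁺(aq) → Ce³⁺(aq) + Fe³⁺(aq), the reaction quotient is Q = ([Ce³⁺(aq)]·[Fe³⁺(aq)]) / ([Ce⁴⁺(aq)]·[Fe²⁺(aq)]).
Solving for the unknown gives log [Ce⁴⁺(aq)] = −2.561, so [Ce⁴⁺(aq)] ≈ 0.0027 M.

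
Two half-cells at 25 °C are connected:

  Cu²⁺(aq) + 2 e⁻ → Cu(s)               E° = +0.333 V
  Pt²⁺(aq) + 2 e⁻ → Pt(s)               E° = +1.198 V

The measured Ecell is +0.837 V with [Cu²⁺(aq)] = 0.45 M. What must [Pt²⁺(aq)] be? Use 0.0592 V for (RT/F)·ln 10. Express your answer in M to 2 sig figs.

0.051 M

Pt²⁺/Pt is the cathode (higher E°); E°cell = +1.198 − (+0.333) = +0.865 V with n = 2.
From the Nernst equation, log Q = n(E° − E)/0.0592 = 2·(+0.865 − (+0.837))/0.0592 = 0.946.
Balancing electrons gives Pt²⁺(aq) + Cu(s) → Pt(s) + Cu²⁺(aq); thus Q = [Cu²⁺(aq)] / [Pt²⁺(aq)].
Isolating [Pt²⁺(aq)] in Q = 10^{0.946} yields log [Pt²⁺(aq)] = −1.293, i.e. 0.051 M.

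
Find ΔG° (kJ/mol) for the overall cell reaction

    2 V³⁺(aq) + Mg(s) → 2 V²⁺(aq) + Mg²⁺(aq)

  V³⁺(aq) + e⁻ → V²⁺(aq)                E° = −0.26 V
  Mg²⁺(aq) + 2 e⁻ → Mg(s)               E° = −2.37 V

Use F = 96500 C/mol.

In the reaction as written V³⁺(aq) is reduced, so the V³⁺/V²⁺ couple is the cathode and Mg²⁺/Mg is the anode.
E°cell = −0.26 − (−2.37) = +2.11 V; balancing electrons gives n = 2.
ΔG° = −nFE°cell = −(2)(96500)(+2.11) J/mol = −407 kJ/mol.

−407 kJ/mol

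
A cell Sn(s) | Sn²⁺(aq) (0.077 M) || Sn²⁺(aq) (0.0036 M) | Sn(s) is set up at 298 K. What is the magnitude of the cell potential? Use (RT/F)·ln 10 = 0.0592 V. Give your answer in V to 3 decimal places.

0.039 V

For a concentration cell E°cell = 0, since both electrodes use the same couple.
The compartment with the higher Sn²⁺(aq) concentration (0.077 M) acts as the cathode; ions are reduced there and produced at the dilute (0.0036 M) anode.
With n = 2, Ecell = −(0.0592/2)·log([dilute]/[conc]) = −(0.0592/2)·log(0.0036/0.077) = +0.039 V.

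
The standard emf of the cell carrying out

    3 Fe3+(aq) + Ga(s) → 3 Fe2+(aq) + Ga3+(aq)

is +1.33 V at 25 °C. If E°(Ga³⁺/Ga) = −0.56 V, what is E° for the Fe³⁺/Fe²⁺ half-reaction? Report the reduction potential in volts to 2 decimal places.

In the reaction as written the Fe³⁺/Fe²⁺ couple is reduced (cathode) and Ga³⁺/Ga is oxidized (anode), so E°cell = E°(Fe³⁺/Fe²⁺) − E°(Ga³⁺/Ga).
E°(Fe³⁺/Fe²⁺) = E°cell + E°(anode) = +1.33 + (−0.56) = +0.77 V.

+0.77 V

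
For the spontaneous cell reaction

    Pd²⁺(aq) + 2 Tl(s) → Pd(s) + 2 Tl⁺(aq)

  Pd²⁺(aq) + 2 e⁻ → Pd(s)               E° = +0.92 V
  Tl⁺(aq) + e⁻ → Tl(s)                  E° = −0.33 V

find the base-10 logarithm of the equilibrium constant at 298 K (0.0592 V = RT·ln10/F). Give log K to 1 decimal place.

log K = 42.2

The Pd²⁺/Pd couple is reduced (cathode); E°cell = +0.92 − (−0.33) = +1.25 V with n = 2.
At equilibrium E = 0, so log K = nE°cell / 0.0592 = (2)(+1.25) / 0.0592 = 42.2.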